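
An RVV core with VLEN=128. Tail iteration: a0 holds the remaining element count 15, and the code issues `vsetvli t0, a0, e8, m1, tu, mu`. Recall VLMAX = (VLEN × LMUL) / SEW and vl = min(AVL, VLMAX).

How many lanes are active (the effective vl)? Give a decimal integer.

vl = 15

VLMAX = (128 × 1) / 8 = 16 lanes
vl = min(AVL, VLMAX) = min(15, 16) = 15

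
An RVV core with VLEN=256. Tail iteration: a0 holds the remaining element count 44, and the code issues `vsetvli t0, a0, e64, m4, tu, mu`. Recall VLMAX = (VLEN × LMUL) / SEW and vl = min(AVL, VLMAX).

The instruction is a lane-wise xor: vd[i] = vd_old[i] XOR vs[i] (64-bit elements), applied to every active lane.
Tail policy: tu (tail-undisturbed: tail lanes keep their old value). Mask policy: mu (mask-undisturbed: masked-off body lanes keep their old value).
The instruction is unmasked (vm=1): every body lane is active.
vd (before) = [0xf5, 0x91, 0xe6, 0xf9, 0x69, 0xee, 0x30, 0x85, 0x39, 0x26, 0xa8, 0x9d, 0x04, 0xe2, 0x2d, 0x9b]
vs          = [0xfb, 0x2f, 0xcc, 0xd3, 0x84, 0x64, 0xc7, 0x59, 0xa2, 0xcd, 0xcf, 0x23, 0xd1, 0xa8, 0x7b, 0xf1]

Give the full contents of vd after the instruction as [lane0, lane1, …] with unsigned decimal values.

lanes per group: 256·4/64 = 16
AVL=44 > VLMAX=16, so vl = 16
vd[0] xor(0xf5,0xfb) -> 0x0e
vd[1] xor(0x91,0x2f) -> 0xbe
vd[2] xor(0xe6,0xcc) -> 0x2a
vd[3] xor(0xf9,0xd3) -> 0x2a
vd[4] xor(0x69,0x84) -> 0xed
vd[5] xor(0xee,0x64) -> 0x8a
vd[6] xor(0x30,0xc7) -> 0xf7
vd[7] xor(0x85,0x59) -> 0xdc
vd[8] xor(0x39,0xa2) -> 0x9b
vd[9] xor(0x26,0xcd) -> 0xeb
vd[10] xor(0xa8,0xcf) -> 0x67
vd[11] xor(0x9d,0x23) -> 0xbe
vd[12] xor(0x04,0xd1) -> 0xd5
vd[13] xor(0xe2,0xa8) -> 0x4a
vd[14] xor(0x2d,0x7b) -> 0x56
vd[15] xor(0x9b,0xf1) -> 0x6a

vd = [14, 190, 42, 42, 237, 138, 247, 220, 155, 235, 103, 190, 213, 74, 86, 106]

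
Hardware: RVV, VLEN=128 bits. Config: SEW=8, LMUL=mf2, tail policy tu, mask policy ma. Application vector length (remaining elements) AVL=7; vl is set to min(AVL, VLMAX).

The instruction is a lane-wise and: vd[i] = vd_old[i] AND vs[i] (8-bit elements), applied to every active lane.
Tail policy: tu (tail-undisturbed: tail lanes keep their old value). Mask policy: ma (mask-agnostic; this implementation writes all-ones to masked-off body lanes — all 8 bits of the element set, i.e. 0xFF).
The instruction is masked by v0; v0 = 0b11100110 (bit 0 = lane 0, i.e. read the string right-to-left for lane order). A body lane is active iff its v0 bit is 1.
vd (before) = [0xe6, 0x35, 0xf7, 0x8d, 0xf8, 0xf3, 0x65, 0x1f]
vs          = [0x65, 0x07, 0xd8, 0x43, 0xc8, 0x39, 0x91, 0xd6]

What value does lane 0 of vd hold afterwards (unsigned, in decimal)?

vd[0] = 255

VLMAX = (128 × 1/2) / 8 = 8 lanes
AVL=7 ≤ VLMAX=8, so vl = 7
  i=0: mask-off/ones → 255
  i=1: and(0x35,0x07) → 5
  i=2: and(0xf7,0xd8) → 208
  i=3: mask-off/ones → 255
  i=4: mask-off/ones → 255
  i=5: and(0xf3,0x39) → 49
  i=6: and(0x65,0x91) → 1
  i=7: tail/keep → 31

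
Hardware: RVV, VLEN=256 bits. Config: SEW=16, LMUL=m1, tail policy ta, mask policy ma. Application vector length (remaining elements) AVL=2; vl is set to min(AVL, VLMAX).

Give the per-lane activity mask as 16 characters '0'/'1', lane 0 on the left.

lanes per group: 256·1/16 = 16
AVL=2 ≤ VLMAX=16, so vl = 2
bits (lane 0 leftmost): 1100000000000000

predicate = 1100000000000000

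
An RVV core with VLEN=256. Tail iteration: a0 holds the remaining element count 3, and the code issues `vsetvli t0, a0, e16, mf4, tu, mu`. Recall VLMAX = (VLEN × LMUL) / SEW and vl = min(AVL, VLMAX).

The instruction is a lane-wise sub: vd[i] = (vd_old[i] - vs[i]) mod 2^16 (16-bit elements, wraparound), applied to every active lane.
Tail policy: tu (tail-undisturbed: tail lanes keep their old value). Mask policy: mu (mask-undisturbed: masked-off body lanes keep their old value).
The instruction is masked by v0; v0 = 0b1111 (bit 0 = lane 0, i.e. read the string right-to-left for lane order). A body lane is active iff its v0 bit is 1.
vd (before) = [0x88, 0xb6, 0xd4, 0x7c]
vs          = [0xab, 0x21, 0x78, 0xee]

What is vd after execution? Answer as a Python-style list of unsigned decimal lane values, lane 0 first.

VLMAX = VLEN×LMUL/SEW = 256×1/4/16 = 4
vl = min(AVL, VLMAX) = min(3, 4) = 3
[0] sub(0x88,0xab) = 0xffdd
[1] sub(0xb6,0x21) = 0x95
[2] sub(0xd4,0x78) = 0x5c
[3] tail/keep = 0x7c

vd = [65501, 149, 92, 124]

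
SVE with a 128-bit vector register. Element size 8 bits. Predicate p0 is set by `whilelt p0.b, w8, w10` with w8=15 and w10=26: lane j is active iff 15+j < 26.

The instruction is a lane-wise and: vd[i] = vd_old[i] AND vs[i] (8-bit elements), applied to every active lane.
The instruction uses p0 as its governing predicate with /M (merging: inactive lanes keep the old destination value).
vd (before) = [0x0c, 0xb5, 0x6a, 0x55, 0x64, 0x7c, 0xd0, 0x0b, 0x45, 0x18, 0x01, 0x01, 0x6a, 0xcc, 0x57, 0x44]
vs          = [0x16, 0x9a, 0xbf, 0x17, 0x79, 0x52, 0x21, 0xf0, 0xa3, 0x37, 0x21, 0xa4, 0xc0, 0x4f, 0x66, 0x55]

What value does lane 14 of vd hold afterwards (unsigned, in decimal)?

lane count: 128 div 8 = 16
whilelt: lane j active iff 15+j < 26 → j < 11 → 11 active
lane  0: and(0x0c,0x16) ⇒ 0x04
lane  1: and(0xb5,0x9a) ⇒ 0x90
lane  2: and(0x6a,0xbf) ⇒ 0x2a
lane  3: and(0x55,0x17) ⇒ 0x15
lane  4: and(0x64,0x79) ⇒ 0x60
lane  5: and(0x7c,0x52) ⇒ 0x50
lane  6: and(0xd0,0x21) ⇒ 0x00
lane  7: and(0x0b,0xf0) ⇒ 0x00
lane  8: and(0x45,0xa3) ⇒ 0x01
lane  9: and(0x18,0x37) ⇒ 0x10
lane 10: and(0x01,0x21) ⇒ 0x01
lane 11: tail/keep ⇒ 0x01
lane 12: tail/keep ⇒ 0x6a
lane 13: tail/keep ⇒ 0xcc
lane 14: tail/keep ⇒ 0x57
lane 15: tail/keep ⇒ 0x44

vd[14] = 87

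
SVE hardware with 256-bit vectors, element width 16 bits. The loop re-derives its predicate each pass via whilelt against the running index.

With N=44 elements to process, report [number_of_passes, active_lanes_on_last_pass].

[iterations, last_vl] = [3, 12]

256-bit reg / 16-bit elem → 16 lanes
44 elements at 16/iter → 3 passes, remainder 12 on the last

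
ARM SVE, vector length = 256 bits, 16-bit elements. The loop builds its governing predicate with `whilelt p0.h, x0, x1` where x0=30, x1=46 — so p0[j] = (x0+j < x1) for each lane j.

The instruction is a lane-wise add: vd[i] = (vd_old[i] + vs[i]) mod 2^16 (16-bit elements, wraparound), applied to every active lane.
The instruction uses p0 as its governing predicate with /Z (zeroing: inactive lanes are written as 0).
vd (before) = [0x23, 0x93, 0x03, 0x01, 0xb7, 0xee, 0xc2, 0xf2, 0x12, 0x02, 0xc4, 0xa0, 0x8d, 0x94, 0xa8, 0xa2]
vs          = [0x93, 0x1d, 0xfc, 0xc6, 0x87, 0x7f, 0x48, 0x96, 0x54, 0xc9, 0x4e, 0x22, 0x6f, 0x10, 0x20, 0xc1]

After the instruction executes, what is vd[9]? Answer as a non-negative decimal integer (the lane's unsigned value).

register lanes = 256/16 = 16
whilelt: lane j active iff 30+j < 46 → j < 16 → 16 active
  i=0: add(0x23,0x93) → 182
  i=1: add(0x93,0x1d) → 176
  i=2: add(0x03,0xfc) → 255
  i=3: add(0x01,0xc6) → 199
  i=4: add(0xb7,0x87) → 318
  i=5: add(0xee,0x7f) → 365
  i=6: add(0xc2,0x48) → 266
  i=7: add(0xf2,0x96) → 392
  i=8: add(0x12,0x54) → 102
  i=9: add(0x02,0xc9) → 203
  i=10: add(0xc4,0x4e) → 274
  i=11: add(0xa0,0x22) → 194
  i=12: add(0x8d,0x6f) → 252
  i=13: add(0x94,0x10) → 164
  i=14: add(0xa8,0x20) → 200
  i=15: add(0xa2,0xc1) → 355

vd[9] = 203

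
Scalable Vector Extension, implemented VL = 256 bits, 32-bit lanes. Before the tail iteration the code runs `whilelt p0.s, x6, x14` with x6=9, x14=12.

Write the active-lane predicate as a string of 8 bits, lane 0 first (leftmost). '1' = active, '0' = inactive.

predicate = 11100000

256-bit reg / 32-bit elem → 8 lanes
active while 9+j < 12, i.e. j ∈ [0,3) capped at 8 ⇒ 3
bits (lane 0 leftmost): 11100000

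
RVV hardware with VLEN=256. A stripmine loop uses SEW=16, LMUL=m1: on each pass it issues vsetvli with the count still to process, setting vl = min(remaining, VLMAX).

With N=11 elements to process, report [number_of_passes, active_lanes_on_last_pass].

VLMAX = (256 × 1) / 16 = 16 lanes
11 elements at 16/iter → 1 passes, remainder 11 on the last

[iterations, last_vl] = [1, 11]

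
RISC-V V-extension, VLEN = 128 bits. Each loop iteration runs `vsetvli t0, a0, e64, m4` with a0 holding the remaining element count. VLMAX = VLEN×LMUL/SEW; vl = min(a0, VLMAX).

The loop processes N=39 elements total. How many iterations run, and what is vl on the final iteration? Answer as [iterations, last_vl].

[iterations, last_vl] = [5, 7]

VLMAX = (128 × 4) / 64 = 8 lanes
N=39: ⌈39/8⌉ = 5 iters; last vl = 39 − 4×8 = 7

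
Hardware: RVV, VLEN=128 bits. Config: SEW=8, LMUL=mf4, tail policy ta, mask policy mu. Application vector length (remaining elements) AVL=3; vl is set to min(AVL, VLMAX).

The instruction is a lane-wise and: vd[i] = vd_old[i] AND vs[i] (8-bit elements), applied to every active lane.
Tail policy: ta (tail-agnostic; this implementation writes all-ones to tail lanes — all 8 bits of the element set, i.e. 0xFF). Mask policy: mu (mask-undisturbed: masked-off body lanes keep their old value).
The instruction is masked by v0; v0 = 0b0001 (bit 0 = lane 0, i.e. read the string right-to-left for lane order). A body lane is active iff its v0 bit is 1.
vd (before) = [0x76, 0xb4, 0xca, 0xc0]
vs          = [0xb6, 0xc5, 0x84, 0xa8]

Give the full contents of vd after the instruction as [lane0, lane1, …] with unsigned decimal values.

vd = [54, 180, 202, 255]

VLMAX = VLEN×LMUL/SEW = 128×1/4/8 = 4
vl = min(AVL, VLMAX) = min(3, 4) = 3
[0] and(0x76,0xb6) = 0x36
[1] mask-off/keep = 0xb4
[2] mask-off/keep = 0xca
[3] tail/ones = 0xff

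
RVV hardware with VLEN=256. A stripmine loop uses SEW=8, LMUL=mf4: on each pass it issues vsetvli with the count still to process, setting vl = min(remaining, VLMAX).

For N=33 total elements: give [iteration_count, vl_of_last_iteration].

[iterations, last_vl] = [5, 1]

VLMAX = VLEN×LMUL/SEW = 256×1/4/8 = 8
33 elements at 8/iter → 5 passes, remainder 1 on the last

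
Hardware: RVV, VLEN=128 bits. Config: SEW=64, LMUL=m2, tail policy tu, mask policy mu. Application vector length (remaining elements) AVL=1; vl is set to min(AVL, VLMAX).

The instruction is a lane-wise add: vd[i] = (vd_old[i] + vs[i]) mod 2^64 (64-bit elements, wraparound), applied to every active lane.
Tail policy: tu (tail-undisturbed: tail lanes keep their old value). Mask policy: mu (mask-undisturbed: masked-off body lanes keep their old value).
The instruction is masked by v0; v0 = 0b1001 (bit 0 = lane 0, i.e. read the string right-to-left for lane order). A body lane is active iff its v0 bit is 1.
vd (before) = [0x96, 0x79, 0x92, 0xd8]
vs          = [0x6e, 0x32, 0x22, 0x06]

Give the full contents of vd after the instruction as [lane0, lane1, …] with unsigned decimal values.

VLMAX = (128 × 2) / 64 = 4 lanes
vl ← min(1, 4) = 1
vd[0] add(0x96,0x6e) -> 0x104
vd[1] tail/keep -> 0x79
vd[2] tail/keep -> 0x92
vd[3] tail/keep -> 0xd8

vd = [260, 121, 146, 216]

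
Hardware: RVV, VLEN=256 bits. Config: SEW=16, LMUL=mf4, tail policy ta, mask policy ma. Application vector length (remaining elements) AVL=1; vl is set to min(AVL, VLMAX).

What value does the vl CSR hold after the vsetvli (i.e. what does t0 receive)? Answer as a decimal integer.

vl = 1

lanes per group: 256·1/4/16 = 4
vl ← min(1, 4) = 1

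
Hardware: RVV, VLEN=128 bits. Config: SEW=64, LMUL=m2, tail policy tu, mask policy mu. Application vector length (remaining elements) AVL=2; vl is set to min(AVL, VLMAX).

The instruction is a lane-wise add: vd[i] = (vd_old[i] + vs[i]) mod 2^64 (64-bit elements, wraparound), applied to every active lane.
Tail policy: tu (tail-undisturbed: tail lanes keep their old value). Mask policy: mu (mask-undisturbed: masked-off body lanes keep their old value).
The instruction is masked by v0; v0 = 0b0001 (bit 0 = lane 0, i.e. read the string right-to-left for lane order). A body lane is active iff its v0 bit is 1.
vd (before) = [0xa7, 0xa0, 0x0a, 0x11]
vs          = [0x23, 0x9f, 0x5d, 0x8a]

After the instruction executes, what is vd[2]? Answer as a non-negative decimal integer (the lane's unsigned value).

VLMAX = VLEN×LMUL/SEW = 128×2/64 = 4
vl ← min(2, 4) = 2
lane  0: add(0xa7,0x23) ⇒ 0xca
lane  1: mask-off/keep ⇒ 0xa0
lane  2: tail/keep ⇒ 0x0a
lane  3: tail/keep ⇒ 0x11

vd[2] = 10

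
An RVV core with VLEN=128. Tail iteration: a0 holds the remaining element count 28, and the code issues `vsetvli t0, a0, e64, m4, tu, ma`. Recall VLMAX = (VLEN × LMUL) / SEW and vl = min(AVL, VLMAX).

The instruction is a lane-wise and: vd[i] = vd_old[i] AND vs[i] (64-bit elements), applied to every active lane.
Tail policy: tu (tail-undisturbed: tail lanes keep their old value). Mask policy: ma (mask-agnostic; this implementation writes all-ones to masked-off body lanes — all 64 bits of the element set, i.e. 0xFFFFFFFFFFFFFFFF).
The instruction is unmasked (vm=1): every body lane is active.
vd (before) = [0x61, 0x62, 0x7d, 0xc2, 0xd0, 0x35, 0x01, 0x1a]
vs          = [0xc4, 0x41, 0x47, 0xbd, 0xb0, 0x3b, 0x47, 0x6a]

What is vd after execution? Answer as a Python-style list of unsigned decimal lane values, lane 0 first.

lanes per group: 128·4/64 = 8
vl = min(AVL, VLMAX) = min(28, 8) = 8
  i=0: and(0x61,0xc4) → 64
  i=1: and(0x62,0x41) → 64
  i=2: and(0x7d,0x47) → 69
  i=3: and(0xc2,0xbd) → 128
  i=4: and(0xd0,0xb0) → 144
  i=5: and(0x35,0x3b) → 49
  i=6: and(0x01,0x47) → 1
  i=7: and(0x1a,0x6a) → 10

vd = [64, 64, 69, 128, 144, 49, 1, 10]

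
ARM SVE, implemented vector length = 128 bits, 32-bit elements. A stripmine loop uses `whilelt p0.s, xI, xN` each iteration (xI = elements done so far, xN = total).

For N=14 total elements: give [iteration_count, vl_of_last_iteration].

lane count: 128 div 32 = 4
14 elements at 4/iter → 4 passes, remainder 2 on the last

[iterations, last_vl] = [4, 2]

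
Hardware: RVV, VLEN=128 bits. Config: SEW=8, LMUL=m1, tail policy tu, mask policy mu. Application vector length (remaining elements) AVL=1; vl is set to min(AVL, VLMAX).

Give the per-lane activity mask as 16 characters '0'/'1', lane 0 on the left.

predicate = 1000000000000000

VLMAX = VLEN×LMUL/SEW = 128×1/8 = 16
vl = min(AVL, VLMAX) = min(1, 16) = 1
bits (lane 0 leftmost): 1000000000000000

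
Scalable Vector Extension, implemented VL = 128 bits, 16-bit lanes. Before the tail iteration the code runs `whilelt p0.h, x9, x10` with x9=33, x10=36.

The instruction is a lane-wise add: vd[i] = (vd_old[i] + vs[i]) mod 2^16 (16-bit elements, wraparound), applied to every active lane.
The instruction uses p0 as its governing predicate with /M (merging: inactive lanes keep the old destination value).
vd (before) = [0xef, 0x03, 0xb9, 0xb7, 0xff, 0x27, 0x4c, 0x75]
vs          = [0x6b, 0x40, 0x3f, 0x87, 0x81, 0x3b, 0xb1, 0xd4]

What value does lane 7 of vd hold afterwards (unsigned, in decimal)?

128-bit reg / 16-bit elem → 8 lanes
p0[j] = (33+j < 36); true for j=0..2 → 3 lanes set
lane  0: add(0xef,0x6b) ⇒ 0x15a
lane  1: add(0x03,0x40) ⇒ 0x43
lane  2: add(0xb9,0x3f) ⇒ 0xf8
lane  3: tail/keep ⇒ 0xb7
lane  4: tail/keep ⇒ 0xff
lane  5: tail/keep ⇒ 0x27
lane  6: tail/keep ⇒ 0x4c
lane  7: tail/keep ⇒ 0x75

vd[7] = 117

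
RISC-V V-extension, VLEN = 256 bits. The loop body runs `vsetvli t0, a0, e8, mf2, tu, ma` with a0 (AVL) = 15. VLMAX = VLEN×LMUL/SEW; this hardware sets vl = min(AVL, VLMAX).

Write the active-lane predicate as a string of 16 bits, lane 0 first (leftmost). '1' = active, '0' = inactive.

predicate = 1111111111111110

lanes per group: 256·1/2/8 = 16
vl ← min(15, 16) = 15
bits (lane 0 leftmost): 1111111111111110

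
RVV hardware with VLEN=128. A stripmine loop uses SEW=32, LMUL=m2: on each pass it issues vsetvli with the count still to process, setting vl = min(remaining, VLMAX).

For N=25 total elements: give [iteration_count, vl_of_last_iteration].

[iterations, last_vl] = [4, 1]

VLMAX = (128 × 2) / 32 = 8 lanes
25 elements at 8/iter → 4 passes, remainder 1 on the last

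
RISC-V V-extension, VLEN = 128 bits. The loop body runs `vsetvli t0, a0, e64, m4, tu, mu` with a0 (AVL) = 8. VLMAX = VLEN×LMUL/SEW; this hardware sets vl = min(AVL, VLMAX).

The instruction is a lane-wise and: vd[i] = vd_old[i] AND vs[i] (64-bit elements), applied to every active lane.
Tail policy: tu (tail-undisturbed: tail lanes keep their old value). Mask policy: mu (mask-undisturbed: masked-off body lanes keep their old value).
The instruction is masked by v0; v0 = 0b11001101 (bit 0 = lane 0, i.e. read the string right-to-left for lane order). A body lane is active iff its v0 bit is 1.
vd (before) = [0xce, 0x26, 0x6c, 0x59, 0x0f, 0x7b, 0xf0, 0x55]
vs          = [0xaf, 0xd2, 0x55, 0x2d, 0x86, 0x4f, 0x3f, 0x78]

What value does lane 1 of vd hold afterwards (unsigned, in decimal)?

vd[1] = 38

lanes per group: 128·4/64 = 8
vl ← min(8, 8) = 8
[0] and(0xce,0xaf) = 0x8e
[1] mask-off/keep = 0x26
[2] and(0x6c,0x55) = 0x44
[3] and(0x59,0x2d) = 0x09
[4] mask-off/keep = 0x0f
[5] mask-off/keep = 0x7b
[6] and(0xf0,0x3f) = 0x30
[7] and(0x55,0x78) = 0x50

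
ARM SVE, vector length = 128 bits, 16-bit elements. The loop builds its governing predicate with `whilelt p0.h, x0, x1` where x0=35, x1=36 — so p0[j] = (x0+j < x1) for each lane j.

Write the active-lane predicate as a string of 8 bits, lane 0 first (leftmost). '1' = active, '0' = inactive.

128-bit reg / 16-bit elem → 8 lanes
whilelt: lane j active iff 35+j < 36 → j < 1 → 1 active
bits (lane 0 leftmost): 10000000

predicate = 10000000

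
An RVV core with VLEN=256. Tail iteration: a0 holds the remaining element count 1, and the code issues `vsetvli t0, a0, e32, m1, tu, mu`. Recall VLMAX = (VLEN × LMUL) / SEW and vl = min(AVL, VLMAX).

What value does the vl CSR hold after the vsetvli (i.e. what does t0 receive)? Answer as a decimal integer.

VLMAX = (256 × 1) / 32 = 8 lanes
AVL=1 ≤ VLMAX=8, so vl = 1

vl = 1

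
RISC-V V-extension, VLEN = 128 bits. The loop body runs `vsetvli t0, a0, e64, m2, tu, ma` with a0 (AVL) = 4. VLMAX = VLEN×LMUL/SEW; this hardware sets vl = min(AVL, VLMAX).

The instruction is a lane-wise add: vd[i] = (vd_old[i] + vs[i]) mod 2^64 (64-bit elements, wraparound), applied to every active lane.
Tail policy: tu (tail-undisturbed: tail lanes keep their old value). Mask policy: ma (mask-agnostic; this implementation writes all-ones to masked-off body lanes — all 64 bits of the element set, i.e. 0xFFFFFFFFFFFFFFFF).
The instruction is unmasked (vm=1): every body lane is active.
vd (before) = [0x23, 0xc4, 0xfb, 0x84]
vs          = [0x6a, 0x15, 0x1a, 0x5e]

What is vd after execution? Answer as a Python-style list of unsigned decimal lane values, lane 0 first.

vd = [141, 217, 277, 226]

lanes per group: 128·2/64 = 4
vl ← min(4, 4) = 4
  i=0: add(0x23,0x6a) → 141
  i=1: add(0xc4,0x15) → 217
  i=2: add(0xfb,0x1a) → 277
  i=3: add(0x84,0x5e) → 226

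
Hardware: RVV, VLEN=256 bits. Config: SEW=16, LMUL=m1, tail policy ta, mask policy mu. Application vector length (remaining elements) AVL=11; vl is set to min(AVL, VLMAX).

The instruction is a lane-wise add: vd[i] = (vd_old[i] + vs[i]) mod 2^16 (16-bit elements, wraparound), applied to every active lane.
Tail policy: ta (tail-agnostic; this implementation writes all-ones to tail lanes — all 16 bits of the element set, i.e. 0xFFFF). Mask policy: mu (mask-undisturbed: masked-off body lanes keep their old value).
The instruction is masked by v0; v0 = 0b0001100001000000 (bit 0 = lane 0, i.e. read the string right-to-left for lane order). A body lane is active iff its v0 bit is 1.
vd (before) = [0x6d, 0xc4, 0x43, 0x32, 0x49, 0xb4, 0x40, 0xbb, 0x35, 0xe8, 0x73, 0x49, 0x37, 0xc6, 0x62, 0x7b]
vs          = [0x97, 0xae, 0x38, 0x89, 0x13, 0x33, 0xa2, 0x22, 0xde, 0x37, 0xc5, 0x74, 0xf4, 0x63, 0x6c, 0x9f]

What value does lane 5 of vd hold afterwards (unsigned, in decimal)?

VLMAX = (256 × 1) / 16 = 16 lanes
vl ← min(11, 16) = 11
lane  0: mask-off/keep ⇒ 0x6d
lane  1: mask-off/keep ⇒ 0xc4
lane  2: mask-off/keep ⇒ 0x43
lane  3: mask-off/keep ⇒ 0x32
lane  4: mask-off/keep ⇒ 0x49
lane  5: mask-off/keep ⇒ 0xb4
lane  6: add(0x40,0xa2) ⇒ 0xe2
lane  7: mask-off/keep ⇒ 0xbb
lane  8: mask-off/keep ⇒ 0x35
lane  9: mask-off/keep ⇒ 0xe8
lane 10: mask-off/keep ⇒ 0x73
lane 11: tail/ones ⇒ 0xffff
lane 12: tail/ones ⇒ 0xffff
lane 13: tail/ones ⇒ 0xffff
lane 14: tail/ones ⇒ 0xffff
lane 15: tail/ones ⇒ 0xffff

vd[5] = 180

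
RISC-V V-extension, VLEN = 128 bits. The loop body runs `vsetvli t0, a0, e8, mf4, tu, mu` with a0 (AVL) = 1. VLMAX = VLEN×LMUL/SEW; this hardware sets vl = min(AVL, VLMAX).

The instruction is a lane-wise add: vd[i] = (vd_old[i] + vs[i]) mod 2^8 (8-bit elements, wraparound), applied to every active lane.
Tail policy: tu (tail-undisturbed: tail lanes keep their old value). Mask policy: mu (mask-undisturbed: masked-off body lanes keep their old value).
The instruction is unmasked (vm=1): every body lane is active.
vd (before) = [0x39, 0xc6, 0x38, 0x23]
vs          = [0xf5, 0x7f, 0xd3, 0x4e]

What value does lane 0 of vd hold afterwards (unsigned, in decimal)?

VLMAX = VLEN×LMUL/SEW = 128×1/4/8 = 4
AVL=1 ≤ VLMAX=4, so vl = 1
vd[0] add(0x39,0xf5) -> 0x2e
vd[1] tail/keep -> 0xc6
vd[2] tail/keep -> 0x38
vd[3] tail/keep -> 0x23

vd[0] = 46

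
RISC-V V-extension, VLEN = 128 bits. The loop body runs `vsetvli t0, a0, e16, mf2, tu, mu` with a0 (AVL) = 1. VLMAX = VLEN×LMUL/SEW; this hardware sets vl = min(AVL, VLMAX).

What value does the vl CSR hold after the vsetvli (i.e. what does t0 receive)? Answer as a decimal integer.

lanes per group: 128·1/2/16 = 4
vl = min(AVL, VLMAX) = min(1, 4) = 1

vl = 1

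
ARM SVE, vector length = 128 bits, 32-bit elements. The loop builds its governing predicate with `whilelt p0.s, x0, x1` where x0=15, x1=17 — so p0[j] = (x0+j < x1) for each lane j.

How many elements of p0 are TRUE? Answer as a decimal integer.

vl = 2

register lanes = 128/32 = 4
p0[j] = (15+j < 17); true for j=0..1 → 2 lanes set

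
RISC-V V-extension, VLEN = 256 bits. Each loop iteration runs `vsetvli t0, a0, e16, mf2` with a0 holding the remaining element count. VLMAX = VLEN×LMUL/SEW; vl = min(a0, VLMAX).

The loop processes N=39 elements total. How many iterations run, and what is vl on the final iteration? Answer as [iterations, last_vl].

[iterations, last_vl] = [5, 7]

VLMAX = VLEN×LMUL/SEW = 256×1/2/16 = 8
39 elements at 8/iter → 5 passes, remainder 7 on the last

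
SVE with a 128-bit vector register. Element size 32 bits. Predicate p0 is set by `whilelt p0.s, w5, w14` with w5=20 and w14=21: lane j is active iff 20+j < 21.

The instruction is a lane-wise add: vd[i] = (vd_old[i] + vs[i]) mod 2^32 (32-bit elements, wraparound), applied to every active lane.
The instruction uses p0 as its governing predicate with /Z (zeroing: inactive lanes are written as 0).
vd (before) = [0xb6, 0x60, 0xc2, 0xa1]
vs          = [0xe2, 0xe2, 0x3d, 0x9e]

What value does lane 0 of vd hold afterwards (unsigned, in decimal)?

lane count: 128 div 32 = 4
whilelt: lane j active iff 20+j < 21 → j < 1 → 1 active
[0] add(0xb6,0xe2) = 0x198
[1] tail/zero = 0x00
[2] tail/zero = 0x00
[3] tail/zero = 0x00

vd[0] = 408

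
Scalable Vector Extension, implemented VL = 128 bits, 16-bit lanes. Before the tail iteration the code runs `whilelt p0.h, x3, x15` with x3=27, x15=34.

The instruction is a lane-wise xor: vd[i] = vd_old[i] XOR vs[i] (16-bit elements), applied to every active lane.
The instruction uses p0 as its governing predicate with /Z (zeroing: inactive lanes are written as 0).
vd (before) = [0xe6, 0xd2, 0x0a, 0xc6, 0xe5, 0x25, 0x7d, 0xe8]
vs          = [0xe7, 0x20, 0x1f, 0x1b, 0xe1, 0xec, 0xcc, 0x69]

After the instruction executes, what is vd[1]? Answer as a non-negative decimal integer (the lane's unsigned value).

128-bit reg / 16-bit elem → 8 lanes
active while 27+j < 34, i.e. j ∈ [0,7) capped at 8 ⇒ 7
[0] xor(0xe6,0xe7) = 0x01
[1] xor(0xd2,0x20) = 0xf2
[2] xor(0x0a,0x1f) = 0x15
[3] xor(0xc6,0x1b) = 0xdd
[4] xor(0xe5,0xe1) = 0x04
[5] xor(0x25,0xec) = 0xc9
[6] xor(0x7d,0xcc) = 0xb1
[7] tail/zero = 0x00

vd[1] = 242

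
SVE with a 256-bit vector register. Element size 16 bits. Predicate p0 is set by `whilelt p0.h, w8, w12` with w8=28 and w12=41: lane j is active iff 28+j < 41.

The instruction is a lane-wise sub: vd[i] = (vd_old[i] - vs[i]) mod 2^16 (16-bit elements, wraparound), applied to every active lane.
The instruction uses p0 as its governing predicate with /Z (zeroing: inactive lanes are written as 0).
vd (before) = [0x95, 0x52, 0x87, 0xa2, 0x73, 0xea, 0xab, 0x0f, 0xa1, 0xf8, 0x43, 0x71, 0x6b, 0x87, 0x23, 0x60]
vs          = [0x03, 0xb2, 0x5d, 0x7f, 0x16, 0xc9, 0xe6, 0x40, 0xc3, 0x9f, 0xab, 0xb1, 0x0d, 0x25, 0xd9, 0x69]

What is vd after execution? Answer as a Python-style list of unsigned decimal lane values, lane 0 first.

vd = [146, 65440, 42, 35, 93, 33, 65477, 65487, 65502, 89, 65432, 65472, 94, 0, 0, 0]

register lanes = 256/16 = 16
active while 28+j < 41, i.e. j ∈ [0,13) capped at 16 ⇒ 13
vd[0] sub(0x95,0x03) -> 0x92
vd[1] sub(0x52,0xb2) -> 0xffa0
vd[2] sub(0x87,0x5d) -> 0x2a
vd[3] sub(0xa2,0x7f) -> 0x23
vd[4] sub(0x73,0x16) -> 0x5d
vd[5] sub(0xea,0xc9) -> 0x21
vd[6] sub(0xab,0xe6) -> 0xffc5
vd[7] sub(0x0f,0x40) -> 0xffcf
vd[8] sub(0xa1,0xc3) -> 0xffde
vd[9] sub(0xf8,0x9f) -> 0x59
vd[10] sub(0x43,0xab) -> 0xff98
vd[11] sub(0x71,0xb1) -> 0xffc0
vd[12] sub(0x6b,0x0d) -> 0x5e
vd[13] tail/zero -> 0x00
vd[14] tail/zero -> 0x00
vd[15] tail/zero -> 0x00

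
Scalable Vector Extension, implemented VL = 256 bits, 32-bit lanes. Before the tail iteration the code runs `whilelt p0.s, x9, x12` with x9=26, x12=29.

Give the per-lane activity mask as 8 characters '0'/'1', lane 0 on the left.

register lanes = 256/32 = 8
active while 26+j < 29, i.e. j ∈ [0,3) capped at 8 ⇒ 3
bits (lane 0 leftmost): 11100000

predicate = 11100000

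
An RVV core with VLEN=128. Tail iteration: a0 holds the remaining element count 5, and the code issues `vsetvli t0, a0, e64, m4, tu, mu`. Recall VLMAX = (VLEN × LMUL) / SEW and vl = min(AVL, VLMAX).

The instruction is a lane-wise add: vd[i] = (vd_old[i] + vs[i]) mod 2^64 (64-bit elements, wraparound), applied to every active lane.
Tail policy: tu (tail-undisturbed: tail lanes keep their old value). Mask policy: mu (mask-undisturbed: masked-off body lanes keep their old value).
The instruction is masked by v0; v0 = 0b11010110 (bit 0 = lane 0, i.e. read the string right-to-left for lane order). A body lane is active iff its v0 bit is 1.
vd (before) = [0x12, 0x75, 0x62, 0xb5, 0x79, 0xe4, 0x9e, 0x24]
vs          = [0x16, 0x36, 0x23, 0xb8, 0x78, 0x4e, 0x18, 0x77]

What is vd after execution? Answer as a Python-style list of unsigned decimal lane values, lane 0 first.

VLMAX = VLEN×LMUL/SEW = 128×4/64 = 8
vl ← min(5, 8) = 5
vd[0] mask-off/keep -> 0x12
vd[1] add(0x75,0x36) -> 0xab
vd[2] add(0x62,0x23) -> 0x85
vd[3] mask-off/keep -> 0xb5
vd[4] add(0x79,0x78) -> 0xf1
vd[5] tail/keep -> 0xe4
vd[6] tail/keep -> 0x9e
vd[7] tail/keep -> 0x24

vd = [18, 171, 133, 181, 241, 228, 158, 36]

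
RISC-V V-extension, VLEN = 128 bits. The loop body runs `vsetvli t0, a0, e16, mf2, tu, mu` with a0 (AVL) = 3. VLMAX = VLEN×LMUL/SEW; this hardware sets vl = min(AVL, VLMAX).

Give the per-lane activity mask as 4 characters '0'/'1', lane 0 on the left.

predicate = 1110

VLMAX = VLEN×LMUL/SEW = 128×1/2/16 = 4
vl = min(AVL, VLMAX) = min(3, 4) = 3
bits (lane 0 leftmost): 1110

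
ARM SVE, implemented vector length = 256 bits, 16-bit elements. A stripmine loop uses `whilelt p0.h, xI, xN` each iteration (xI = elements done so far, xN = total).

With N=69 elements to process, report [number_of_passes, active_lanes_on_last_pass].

register lanes = 256/16 = 16
N=69: ⌈69/16⌉ = 5 iters; last vl = 69 − 4×16 = 5

[iterations, last_vl] = [5, 5]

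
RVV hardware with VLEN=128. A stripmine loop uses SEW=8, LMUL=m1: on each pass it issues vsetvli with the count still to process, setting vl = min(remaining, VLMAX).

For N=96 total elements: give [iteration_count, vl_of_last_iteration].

VLMAX = (128 × 1) / 8 = 16 lanes
96 elements at 16/iter → 6 passes, remainder 16 on the last

[iterations, last_vl] = [6, 16]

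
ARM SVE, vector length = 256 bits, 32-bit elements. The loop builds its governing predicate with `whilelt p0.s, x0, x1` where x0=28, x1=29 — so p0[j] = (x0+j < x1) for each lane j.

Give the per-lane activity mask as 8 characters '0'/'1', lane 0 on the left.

predicate = 10000000

register lanes = 256/32 = 8
active while 28+j < 29, i.e. j ∈ [0,1) capped at 8 ⇒ 1
bits (lane 0 leftmost): 10000000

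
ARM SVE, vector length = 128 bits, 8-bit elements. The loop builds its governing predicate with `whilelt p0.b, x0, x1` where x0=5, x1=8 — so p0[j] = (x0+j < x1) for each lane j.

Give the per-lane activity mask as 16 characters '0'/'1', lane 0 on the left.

predicate = 1110000000000000

lane count: 128 div 8 = 16
p0[j] = (5+j < 8); true for j=0..2 → 3 lanes set
bits (lane 0 leftmost): 1110000000000000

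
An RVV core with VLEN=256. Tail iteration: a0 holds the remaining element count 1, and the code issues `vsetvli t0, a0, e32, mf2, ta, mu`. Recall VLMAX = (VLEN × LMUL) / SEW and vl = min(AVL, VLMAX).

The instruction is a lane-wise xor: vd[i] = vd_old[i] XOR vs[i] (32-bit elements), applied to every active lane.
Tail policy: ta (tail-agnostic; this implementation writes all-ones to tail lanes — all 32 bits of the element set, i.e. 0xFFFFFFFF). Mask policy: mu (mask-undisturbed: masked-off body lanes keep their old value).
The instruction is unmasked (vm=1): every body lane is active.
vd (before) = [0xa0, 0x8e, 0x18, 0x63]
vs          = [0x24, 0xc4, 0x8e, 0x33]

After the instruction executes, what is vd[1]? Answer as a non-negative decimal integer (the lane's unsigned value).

VLMAX = (256 × 1/2) / 32 = 4 lanes
vl = min(AVL, VLMAX) = min(1, 4) = 1
lane  0: xor(0xa0,0x24) ⇒ 0x84
lane  1: tail/ones ⇒ 0xffffffff
lane  2: tail/ones ⇒ 0xffffffff
lane  3: tail/ones ⇒ 0xffffffff

vd[1] = 4294967295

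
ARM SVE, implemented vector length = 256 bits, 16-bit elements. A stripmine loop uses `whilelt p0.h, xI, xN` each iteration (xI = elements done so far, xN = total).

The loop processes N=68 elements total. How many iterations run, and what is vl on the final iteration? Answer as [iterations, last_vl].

lane count: 256 div 16 = 16
iterations = ceil(68/16) = 5; final-pass vl = 4

[iterations, last_vl] = [5, 4]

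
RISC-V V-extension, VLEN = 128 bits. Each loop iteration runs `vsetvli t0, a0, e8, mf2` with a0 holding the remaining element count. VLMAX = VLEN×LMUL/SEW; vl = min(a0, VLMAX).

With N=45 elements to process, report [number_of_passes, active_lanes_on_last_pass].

[iterations, last_vl] = [6, 5]

VLMAX = (128 × 1/2) / 8 = 8 lanes
45 elements at 8/iter → 6 passes, remainder 5 on the last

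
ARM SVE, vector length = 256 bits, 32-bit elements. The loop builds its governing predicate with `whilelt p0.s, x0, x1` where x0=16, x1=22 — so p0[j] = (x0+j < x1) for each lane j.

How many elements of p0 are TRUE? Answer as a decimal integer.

256-bit reg / 32-bit elem → 8 lanes
whilelt: lane j active iff 16+j < 22 → j < 6 → 6 active

vl = 6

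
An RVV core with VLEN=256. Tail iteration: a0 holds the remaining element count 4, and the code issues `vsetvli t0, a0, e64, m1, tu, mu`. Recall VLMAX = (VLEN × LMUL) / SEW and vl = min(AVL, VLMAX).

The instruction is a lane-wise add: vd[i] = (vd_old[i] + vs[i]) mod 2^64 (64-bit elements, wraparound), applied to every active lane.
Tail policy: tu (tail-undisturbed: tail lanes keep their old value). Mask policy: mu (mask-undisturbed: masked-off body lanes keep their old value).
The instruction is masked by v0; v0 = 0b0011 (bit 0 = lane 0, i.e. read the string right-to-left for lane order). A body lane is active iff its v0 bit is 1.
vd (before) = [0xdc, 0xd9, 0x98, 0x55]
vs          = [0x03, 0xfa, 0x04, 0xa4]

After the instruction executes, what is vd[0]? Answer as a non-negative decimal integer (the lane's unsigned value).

vd[0] = 223

VLMAX = (256 × 1) / 64 = 4 lanes
vl ← min(4, 4) = 4
vd[0] add(0xdc,0x03) -> 0xdf
vd[1] add(0xd9,0xfa) -> 0x1d3
vd[2] mask-off/keep -> 0x98
vd[3] mask-off/keep -> 0x55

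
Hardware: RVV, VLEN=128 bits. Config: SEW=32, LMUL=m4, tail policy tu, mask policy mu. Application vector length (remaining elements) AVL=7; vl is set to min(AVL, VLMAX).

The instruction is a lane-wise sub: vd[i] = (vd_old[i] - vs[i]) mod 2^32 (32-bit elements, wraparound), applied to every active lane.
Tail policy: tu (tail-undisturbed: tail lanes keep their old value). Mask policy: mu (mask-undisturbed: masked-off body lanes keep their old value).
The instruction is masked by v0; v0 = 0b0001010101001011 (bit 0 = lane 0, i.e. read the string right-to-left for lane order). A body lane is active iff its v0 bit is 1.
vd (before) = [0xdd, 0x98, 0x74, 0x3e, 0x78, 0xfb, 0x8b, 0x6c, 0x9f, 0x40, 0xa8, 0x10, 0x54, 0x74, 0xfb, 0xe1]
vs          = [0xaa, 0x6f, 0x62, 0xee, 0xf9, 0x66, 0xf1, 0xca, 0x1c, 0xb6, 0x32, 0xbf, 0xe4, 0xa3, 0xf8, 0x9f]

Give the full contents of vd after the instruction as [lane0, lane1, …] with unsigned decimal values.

vd = [51, 41, 116, 4294967120, 120, 251, 4294967194, 108, 159, 64, 168, 16, 84, 116, 251, 225]

VLMAX = (128 × 4) / 32 = 16 lanes
vl = min(AVL, VLMAX) = min(7, 16) = 7
  i=0: sub(0xdd,0xaa) → 51
  i=1: sub(0x98,0x6f) → 41
  i=2: mask-off/keep → 116
  i=3: sub(0x3e,0xee) → 4294967120
  i=4: mask-off/keep → 120
  i=5: mask-off/keep → 251
  i=6: sub(0x8b,0xf1) → 4294967194
  i=7: tail/keep → 108
  i=8: tail/keep → 159
  i=9: tail/keep → 64
  i=10: tail/keep → 168
  i=11: tail/keep → 16
  i=12: tail/keep → 84
  i=13: tail/keep → 116
  i=14: tail/keep → 251
  i=15: tail/keep → 225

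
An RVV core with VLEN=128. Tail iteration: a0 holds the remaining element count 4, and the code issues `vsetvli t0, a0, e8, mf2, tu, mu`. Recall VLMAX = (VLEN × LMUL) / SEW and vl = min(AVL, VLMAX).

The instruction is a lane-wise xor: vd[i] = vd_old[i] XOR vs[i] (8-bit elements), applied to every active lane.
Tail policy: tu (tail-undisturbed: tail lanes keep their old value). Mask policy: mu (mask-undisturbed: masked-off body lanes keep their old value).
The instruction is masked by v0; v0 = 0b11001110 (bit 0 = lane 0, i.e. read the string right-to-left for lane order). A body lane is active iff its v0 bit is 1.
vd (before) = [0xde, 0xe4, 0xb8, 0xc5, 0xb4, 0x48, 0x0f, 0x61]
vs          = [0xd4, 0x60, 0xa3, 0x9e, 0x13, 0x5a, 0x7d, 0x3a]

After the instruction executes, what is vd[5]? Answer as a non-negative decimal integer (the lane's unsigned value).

vd[5] = 72

VLMAX = VLEN×LMUL/SEW = 128×1/2/8 = 8
AVL=4 ≤ VLMAX=8, so vl = 4
[0] mask-off/keep = 0xde
[1] xor(0xe4,0x60) = 0x84
[2] xor(0xb8,0xa3) = 0x1b
[3] xor(0xc5,0x9e) = 0x5b
[4] tail/keep = 0xb4
[5] tail/keep = 0x48
[6] tail/keep = 0x0f
[7] tail/keep = 0x61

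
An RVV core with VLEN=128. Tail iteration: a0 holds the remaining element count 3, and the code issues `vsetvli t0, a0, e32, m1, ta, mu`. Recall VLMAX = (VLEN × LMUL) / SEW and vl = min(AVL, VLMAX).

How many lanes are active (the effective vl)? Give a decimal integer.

VLMAX = VLEN×LMUL/SEW = 128×1/32 = 4
vl = min(AVL, VLMAX) = min(3, 4) = 3

vl = 3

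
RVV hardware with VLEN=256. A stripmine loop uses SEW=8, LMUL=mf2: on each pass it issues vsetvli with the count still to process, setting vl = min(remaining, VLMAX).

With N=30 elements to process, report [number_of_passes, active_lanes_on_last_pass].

lanes per group: 256·1/2/8 = 16
30 elements at 16/iter → 2 passes, remainder 14 on the last

[iterations, last_vl] = [2, 14]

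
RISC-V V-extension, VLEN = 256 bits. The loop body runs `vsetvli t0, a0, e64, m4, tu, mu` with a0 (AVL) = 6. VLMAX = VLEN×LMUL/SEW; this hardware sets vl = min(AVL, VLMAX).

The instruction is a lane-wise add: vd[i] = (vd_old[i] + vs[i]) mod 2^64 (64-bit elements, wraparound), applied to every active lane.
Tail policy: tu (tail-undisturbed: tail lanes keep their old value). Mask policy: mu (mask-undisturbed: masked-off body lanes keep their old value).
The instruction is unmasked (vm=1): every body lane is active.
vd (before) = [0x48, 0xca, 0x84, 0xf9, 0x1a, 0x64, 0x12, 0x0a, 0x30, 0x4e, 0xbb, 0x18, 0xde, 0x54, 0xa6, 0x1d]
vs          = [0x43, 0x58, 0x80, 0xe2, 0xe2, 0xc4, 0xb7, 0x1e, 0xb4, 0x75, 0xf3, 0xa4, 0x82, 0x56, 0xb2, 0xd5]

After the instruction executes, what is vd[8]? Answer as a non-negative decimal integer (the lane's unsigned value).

vd[8] = 48

VLMAX = VLEN×LMUL/SEW = 256×4/64 = 16
AVL=6 ≤ VLMAX=16, so vl = 6
vd[0] add(0x48,0x43) -> 0x8b
vd[1] add(0xca,0x58) -> 0x122
vd[2] add(0x84,0x80) -> 0x104
vd[3] add(0xf9,0xe2) -> 0x1db
vd[4] add(0x1a,0xe2) -> 0xfc
vd[5] add(0x64,0xc4) -> 0x128
vd[6] tail/keep -> 0x12
vd[7] tail/keep -> 0x0a
vd[8] tail/keep -> 0x30
vd[9] tail/keep -> 0x4e
vd[10] tail/keep -> 0xbb
vd[11] tail/keep -> 0x18
vd[12] tail/keep -> 0xde
vd[13] tail/keep -> 0x54
vd[14] tail/keep -> 0xa6
vd[15] tail/keep -> 0x1d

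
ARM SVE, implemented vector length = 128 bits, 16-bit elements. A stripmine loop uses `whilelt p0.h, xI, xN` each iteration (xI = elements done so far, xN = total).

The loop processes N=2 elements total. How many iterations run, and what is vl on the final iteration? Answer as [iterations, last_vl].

[iterations, last_vl] = [1, 2]

lane count: 128 div 16 = 8
N=2: ⌈2/8⌉ = 1 iters; last vl = 2 − 0×8 = 2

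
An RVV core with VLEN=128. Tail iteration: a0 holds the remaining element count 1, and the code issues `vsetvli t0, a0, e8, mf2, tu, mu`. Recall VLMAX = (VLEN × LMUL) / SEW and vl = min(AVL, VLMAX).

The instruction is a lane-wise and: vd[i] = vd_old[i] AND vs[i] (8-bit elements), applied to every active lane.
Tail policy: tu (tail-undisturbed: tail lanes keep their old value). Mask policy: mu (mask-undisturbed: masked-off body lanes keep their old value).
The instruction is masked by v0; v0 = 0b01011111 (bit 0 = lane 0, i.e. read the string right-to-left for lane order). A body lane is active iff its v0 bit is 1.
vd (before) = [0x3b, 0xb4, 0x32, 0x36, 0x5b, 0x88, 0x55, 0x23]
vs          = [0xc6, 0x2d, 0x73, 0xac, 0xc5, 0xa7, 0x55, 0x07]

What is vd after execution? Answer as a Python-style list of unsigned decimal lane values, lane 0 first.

lanes per group: 128·1/2/8 = 8
vl = min(AVL, VLMAX) = min(1, 8) = 1
  i=0: and(0x3b,0xc6) → 2
  i=1: tail/keep → 180
  i=2: tail/keep → 50
  i=3: tail/keep → 54
  i=4: tail/keep → 91
  i=5: tail/keep → 136
  i=6: tail/keep → 85
  i=7: tail/keep → 35

vd = [2, 180, 50, 54, 91, 136, 85, 35]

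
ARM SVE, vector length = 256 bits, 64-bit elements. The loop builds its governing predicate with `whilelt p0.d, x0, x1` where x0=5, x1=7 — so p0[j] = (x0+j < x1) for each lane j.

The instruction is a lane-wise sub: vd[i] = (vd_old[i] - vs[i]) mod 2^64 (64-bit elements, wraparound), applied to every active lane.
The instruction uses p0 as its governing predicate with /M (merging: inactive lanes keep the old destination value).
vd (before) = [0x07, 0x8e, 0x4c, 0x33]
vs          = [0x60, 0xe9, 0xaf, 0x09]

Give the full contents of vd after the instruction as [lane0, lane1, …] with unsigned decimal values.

register lanes = 256/64 = 4
p0[j] = (5+j < 7); true for j=0..1 → 2 lanes set
lane  0: sub(0x07,0x60) ⇒ 0xffffffffffffffa7
lane  1: sub(0x8e,0xe9) ⇒ 0xffffffffffffffa5
lane  2: tail/keep ⇒ 0x4c
lane  3: tail/keep ⇒ 0x33

vd = [18446744073709551527, 18446744073709551525, 76, 51]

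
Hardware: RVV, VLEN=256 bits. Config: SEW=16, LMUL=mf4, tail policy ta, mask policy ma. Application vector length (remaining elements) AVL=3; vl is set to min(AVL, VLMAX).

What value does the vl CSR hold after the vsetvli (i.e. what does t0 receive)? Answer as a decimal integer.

VLMAX = VLEN×LMUL/SEW = 256×1/4/16 = 4
vl ← min(3, 4) = 3

vl = 3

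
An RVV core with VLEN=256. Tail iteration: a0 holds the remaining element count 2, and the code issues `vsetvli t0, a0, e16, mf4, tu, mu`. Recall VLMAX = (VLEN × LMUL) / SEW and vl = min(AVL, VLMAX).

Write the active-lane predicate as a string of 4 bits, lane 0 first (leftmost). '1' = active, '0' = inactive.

VLMAX = (256 × 1/4) / 16 = 4 lanes
vl ← min(2, 4) = 2
bits (lane 0 leftmost): 1100

predicate = 1100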